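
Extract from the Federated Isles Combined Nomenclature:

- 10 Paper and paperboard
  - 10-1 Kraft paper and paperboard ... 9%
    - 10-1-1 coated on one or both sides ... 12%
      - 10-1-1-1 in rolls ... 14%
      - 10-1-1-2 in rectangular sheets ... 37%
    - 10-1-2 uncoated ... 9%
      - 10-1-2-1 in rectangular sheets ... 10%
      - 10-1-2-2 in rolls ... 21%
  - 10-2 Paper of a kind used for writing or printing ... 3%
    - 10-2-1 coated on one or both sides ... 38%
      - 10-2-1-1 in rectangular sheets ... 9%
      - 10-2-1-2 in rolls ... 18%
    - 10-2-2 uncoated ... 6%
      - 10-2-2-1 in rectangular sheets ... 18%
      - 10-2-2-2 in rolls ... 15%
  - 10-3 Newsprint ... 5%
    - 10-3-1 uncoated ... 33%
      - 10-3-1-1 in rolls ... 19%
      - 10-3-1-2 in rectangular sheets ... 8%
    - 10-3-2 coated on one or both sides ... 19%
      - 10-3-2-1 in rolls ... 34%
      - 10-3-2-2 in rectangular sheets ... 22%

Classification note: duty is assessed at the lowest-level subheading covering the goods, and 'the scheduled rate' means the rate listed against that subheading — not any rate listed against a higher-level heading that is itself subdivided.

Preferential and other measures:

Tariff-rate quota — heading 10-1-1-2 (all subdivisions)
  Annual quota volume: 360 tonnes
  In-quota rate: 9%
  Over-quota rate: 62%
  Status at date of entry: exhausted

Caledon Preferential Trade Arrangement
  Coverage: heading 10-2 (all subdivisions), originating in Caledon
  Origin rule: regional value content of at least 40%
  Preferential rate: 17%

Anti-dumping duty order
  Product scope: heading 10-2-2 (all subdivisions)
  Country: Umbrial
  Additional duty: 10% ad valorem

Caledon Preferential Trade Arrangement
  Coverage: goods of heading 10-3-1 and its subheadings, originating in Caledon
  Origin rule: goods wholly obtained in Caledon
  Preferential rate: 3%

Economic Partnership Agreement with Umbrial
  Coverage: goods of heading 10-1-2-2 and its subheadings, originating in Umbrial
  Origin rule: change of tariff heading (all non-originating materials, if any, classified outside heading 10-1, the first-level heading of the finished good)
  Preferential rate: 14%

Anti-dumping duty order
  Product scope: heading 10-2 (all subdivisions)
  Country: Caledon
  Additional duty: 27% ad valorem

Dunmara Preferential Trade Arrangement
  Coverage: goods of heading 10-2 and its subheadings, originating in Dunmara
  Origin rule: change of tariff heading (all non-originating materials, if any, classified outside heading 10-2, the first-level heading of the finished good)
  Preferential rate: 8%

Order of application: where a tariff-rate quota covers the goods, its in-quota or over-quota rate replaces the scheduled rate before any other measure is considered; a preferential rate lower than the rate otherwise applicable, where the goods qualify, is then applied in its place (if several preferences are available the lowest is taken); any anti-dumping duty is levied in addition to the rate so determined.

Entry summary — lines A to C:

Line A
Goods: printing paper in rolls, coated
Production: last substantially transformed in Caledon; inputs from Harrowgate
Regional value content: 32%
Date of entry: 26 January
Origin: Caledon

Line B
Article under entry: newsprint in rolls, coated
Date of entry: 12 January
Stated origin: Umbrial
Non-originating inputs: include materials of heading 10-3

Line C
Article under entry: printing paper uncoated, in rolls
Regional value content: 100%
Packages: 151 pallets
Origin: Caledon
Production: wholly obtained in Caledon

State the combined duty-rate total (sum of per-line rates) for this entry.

121%

Line A: printing paper → 10-2; coated → 10-2-1; in rolls → 10-2-1-2. Scheduled 18%. Caledon agreement on 10-2: RVC < 40%; Caledon agreement on 10-3-1: 10-2-1-2 not covered; anti-dumping (Caledon, 10-2): +27%; total 18% + 27% = 45%. → 45%.
Line B: newsprint → 10-3; coated → 10-3-2; in rolls → 10-3-2-1. Scheduled 34%. Umbrial agreement on 10-1-2-2: 10-3-2-1 not covered. → 34%.
Line C: printing paper → 10-2; uncoated → 10-2-2; in rolls → 10-2-2-2. Scheduled 15%. Caledon agreement on 10-2: RVC ≥ 40% → 17% available; Caledon agreement on 10-3-1: 10-2-2-2 not covered; preference 17% not lower than 15% → no reduction; anti-dumping (Caledon, 10-2): +27%; total 15% + 27% = 42%. → 42%.
Sum: 45% + 34% + 42% = 121%.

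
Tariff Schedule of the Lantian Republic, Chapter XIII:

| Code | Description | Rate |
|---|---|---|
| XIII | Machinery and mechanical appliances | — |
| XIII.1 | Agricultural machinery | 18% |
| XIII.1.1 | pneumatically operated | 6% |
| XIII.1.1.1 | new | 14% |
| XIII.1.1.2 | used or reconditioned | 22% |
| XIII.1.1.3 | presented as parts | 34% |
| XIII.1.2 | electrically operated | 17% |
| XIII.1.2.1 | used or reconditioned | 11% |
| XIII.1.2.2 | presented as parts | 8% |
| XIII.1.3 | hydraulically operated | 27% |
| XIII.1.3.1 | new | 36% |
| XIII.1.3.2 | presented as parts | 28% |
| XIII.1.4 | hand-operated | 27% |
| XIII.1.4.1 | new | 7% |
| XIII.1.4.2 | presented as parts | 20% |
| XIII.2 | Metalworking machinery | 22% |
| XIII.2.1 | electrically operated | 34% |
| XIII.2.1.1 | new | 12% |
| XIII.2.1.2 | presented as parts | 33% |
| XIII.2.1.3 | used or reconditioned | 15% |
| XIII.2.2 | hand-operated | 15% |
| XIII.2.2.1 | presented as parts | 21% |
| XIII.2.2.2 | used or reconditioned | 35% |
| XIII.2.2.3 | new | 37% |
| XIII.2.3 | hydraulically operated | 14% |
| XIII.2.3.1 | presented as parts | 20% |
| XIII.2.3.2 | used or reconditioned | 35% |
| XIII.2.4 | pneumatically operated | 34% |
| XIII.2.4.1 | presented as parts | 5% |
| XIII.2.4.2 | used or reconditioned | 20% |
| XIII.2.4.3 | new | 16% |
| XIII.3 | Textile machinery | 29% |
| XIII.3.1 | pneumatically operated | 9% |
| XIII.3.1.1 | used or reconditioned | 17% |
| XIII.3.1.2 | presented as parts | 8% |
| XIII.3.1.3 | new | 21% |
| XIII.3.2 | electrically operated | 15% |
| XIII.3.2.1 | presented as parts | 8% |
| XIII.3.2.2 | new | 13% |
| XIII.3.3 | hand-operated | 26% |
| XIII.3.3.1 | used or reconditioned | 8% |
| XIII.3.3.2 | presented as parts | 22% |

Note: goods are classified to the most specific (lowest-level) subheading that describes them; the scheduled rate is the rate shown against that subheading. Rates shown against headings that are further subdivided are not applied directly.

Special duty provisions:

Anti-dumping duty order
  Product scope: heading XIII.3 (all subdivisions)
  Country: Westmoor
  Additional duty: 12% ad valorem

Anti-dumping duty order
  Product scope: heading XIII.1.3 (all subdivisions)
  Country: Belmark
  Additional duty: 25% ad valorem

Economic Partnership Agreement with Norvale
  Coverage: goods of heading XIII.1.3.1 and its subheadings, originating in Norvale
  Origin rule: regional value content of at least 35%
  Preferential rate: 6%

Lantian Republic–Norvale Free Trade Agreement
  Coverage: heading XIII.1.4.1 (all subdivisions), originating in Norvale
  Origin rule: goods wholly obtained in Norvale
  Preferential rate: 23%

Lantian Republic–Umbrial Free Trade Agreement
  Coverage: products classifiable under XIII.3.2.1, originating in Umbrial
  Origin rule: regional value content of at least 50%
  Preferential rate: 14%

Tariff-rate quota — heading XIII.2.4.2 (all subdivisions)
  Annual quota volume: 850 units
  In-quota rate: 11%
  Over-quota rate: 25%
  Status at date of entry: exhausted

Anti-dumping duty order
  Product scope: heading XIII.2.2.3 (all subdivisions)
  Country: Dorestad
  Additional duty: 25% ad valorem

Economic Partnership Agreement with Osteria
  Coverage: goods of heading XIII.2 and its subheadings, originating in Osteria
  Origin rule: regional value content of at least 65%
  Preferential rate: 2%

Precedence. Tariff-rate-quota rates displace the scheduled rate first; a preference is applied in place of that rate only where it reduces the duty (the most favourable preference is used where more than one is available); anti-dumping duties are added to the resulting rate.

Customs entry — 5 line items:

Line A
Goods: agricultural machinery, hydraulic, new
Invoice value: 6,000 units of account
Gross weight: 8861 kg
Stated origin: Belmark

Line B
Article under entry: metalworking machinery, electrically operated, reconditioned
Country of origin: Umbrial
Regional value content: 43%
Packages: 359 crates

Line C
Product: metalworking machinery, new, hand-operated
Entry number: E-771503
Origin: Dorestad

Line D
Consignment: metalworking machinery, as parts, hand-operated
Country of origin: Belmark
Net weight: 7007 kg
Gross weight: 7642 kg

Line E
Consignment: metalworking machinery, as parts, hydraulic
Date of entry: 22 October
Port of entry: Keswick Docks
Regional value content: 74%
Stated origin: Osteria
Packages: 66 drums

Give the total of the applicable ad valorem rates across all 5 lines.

Line A: agricultural → XIII.1; hydraulic → XIII.1.3; new → XIII.1.3.1. Scheduled 36%. anti-dumping (Belmark, XIII.1.3): +25%; total 36% + 25% = 61%. → 61%.
Line B: metalworking → XIII.2; electrically operated → XIII.2.1; reconditioned → XIII.2.1.3. Scheduled 15%. Umbrial agreement on XIII.3.2.1: XIII.2.1.3 not covered. → 15%.
Line C: metalworking → XIII.2; hand-operated → XIII.2.2; new → XIII.2.2.3. Scheduled 37%. anti-dumping (Dorestad, XIII.2.2.3): +25%; total 37% + 25% = 62%. → 62%.
Line D: metalworking → XIII.2; hand-operated → XIII.2.2; as parts → XIII.2.2.1. Scheduled 21%. No special measure applies. → 21%.
Line E: metalworking → XIII.2; hydraulic → XIII.2.3; as parts → XIII.2.3.1. Scheduled 20%. Osteria agreement on XIII.2: RVC ≥ 65% → 2% available; preferential 2%. → 2%.
Sum: 61% + 15% + 62% + 21% + 2% = 161%.

161%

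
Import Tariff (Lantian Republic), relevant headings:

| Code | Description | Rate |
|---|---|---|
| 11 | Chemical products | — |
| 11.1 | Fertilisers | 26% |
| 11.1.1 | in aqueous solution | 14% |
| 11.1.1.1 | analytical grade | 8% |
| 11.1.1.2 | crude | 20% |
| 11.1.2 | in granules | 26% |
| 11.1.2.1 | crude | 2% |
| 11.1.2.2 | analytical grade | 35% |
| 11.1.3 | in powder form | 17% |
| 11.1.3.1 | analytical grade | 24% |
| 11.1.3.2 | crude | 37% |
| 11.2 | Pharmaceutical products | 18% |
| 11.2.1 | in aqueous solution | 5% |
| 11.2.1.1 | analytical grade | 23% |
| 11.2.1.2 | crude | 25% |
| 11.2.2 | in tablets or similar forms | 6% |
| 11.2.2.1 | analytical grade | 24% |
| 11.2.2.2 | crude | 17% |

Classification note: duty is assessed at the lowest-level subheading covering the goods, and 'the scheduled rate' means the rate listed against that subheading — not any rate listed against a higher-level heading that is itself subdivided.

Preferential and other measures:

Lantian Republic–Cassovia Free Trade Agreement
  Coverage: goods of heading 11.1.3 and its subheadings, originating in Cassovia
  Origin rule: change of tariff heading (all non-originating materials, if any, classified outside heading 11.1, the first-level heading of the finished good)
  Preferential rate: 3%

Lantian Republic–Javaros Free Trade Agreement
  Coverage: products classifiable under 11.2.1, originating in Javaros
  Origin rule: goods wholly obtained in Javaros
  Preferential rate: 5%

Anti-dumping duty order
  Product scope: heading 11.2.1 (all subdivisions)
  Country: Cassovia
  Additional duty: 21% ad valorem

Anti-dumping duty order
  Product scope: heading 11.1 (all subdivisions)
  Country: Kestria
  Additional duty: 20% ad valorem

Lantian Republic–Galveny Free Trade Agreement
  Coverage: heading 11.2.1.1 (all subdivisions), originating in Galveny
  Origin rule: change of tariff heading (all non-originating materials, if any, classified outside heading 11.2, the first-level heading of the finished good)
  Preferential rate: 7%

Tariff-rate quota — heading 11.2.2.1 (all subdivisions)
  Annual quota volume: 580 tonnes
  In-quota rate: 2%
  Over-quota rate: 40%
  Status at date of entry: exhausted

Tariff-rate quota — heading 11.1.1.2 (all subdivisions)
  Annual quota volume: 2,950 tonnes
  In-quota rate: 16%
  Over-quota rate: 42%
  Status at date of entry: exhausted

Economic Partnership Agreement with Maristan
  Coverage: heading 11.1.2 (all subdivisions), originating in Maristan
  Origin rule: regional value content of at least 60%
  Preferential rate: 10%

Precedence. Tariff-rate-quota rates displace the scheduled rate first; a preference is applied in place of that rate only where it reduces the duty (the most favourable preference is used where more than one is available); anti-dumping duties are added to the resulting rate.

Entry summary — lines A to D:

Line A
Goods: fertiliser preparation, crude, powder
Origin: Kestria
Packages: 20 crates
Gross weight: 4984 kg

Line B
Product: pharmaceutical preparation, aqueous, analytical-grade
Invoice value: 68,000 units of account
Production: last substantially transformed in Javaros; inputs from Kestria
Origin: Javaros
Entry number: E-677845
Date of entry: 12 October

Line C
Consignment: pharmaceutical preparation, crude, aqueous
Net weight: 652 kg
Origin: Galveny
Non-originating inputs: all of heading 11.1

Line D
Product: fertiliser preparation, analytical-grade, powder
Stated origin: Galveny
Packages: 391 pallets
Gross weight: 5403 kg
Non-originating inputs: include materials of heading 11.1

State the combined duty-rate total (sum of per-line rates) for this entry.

Line A: fertiliser → 11.1; powder → 11.1.3; crude → 11.1.3.2. Scheduled 37%. anti-dumping (Kestria, 11.1): +20%; total 37% + 20% = 57%. → 57%.
Line B: pharmaceutical → 11.2; aqueous → 11.2.1; analytical-grade → 11.2.1.1. Scheduled 23%. Javaros agreement on 11.2.1: not wholly obtained. → 23%.
Line C: pharmaceutical → 11.2; aqueous → 11.2.1; crude → 11.2.1.2. Scheduled 25%. Galveny agreement on 11.2.1.1: 11.2.1.2 not covered. → 25%.
Line D: fertiliser → 11.1; powder → 11.1.3; analytical-grade → 11.1.3.1. Scheduled 24%. Galveny agreement on 11.2.1.1: 11.1.3.1 not covered. → 24%.
Sum: 57% + 23% + 25% + 24% = 129%.

129%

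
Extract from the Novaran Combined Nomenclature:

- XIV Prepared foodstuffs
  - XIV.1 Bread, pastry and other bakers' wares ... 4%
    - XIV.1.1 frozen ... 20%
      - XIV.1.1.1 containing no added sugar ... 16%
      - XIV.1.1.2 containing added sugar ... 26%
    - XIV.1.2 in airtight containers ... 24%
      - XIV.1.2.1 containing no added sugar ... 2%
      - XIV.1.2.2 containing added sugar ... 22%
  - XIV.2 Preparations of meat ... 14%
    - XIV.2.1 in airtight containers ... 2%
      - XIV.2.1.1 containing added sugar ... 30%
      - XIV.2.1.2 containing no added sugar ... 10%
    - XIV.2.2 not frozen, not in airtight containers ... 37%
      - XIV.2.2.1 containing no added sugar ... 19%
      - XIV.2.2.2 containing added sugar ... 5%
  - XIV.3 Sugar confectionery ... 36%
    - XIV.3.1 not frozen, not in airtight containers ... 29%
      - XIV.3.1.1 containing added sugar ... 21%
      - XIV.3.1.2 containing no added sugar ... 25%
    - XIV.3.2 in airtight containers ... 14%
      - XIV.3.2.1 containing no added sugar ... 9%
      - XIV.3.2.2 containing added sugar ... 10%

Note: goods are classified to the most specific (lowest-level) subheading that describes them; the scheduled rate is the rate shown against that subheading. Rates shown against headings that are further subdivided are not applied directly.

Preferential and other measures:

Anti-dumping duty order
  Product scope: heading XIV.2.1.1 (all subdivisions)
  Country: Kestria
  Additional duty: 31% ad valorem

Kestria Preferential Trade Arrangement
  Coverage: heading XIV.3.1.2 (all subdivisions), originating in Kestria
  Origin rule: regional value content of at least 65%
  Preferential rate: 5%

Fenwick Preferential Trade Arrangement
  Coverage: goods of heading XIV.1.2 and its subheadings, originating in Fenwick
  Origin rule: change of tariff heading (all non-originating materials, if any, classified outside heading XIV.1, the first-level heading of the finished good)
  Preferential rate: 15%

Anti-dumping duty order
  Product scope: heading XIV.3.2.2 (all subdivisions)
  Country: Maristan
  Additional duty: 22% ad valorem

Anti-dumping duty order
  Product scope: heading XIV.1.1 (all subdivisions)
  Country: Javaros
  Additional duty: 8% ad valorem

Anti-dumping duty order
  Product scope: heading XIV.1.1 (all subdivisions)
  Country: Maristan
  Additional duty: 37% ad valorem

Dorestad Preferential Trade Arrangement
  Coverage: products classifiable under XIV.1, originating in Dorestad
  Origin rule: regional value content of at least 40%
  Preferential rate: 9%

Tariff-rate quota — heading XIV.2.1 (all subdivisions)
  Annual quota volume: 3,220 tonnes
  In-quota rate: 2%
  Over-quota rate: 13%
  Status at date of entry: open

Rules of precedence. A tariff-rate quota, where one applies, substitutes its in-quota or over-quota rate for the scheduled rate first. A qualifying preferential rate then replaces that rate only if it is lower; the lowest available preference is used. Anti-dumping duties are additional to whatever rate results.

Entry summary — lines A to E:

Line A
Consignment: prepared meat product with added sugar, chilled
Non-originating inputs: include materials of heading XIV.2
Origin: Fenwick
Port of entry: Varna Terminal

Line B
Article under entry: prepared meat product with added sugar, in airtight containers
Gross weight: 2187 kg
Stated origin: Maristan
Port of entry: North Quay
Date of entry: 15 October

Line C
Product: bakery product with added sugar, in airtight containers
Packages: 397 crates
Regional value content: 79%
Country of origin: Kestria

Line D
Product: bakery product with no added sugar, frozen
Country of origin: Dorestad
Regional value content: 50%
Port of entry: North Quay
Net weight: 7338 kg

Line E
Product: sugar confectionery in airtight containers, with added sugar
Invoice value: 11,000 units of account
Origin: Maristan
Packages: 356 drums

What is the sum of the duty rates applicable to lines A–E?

Line A: prepared meat product → XIV.2; chilled → XIV.2.2; with added sugar → XIV.2.2.2. Scheduled 5%. Fenwick agreement on XIV.1.2: XIV.2.2.2 not covered. → 5%.
Line B: prepared meat product → XIV.2; in airtight containers → XIV.2.1; with added sugar → XIV.2.1.1. Scheduled 30%. quota on XIV.2.1 open → in-quota 2%. → 2%.
Line C: bakery product → XIV.1; in airtight containers → XIV.1.2; with added sugar → XIV.1.2.2. Scheduled 22%. Kestria agreement on XIV.3.1.2: XIV.1.2.2 not covered. → 22%.
Line D: bakery product → XIV.1; frozen → XIV.1.1; with no added sugar → XIV.1.1.1. Scheduled 16%. Dorestad agreement on XIV.1: RVC ≥ 40% → 9% available; preferential 9%. → 9%.
Line E: sugar confectionery → XIV.3; in airtight containers → XIV.3.2; with added sugar → XIV.3.2.2. Scheduled 10%. anti-dumping (Maristan, XIV.3.2.2): +22%; total 10% + 22% = 32%. → 32%.
Sum: 5% + 2% + 22% + 9% + 32% = 70%.

70%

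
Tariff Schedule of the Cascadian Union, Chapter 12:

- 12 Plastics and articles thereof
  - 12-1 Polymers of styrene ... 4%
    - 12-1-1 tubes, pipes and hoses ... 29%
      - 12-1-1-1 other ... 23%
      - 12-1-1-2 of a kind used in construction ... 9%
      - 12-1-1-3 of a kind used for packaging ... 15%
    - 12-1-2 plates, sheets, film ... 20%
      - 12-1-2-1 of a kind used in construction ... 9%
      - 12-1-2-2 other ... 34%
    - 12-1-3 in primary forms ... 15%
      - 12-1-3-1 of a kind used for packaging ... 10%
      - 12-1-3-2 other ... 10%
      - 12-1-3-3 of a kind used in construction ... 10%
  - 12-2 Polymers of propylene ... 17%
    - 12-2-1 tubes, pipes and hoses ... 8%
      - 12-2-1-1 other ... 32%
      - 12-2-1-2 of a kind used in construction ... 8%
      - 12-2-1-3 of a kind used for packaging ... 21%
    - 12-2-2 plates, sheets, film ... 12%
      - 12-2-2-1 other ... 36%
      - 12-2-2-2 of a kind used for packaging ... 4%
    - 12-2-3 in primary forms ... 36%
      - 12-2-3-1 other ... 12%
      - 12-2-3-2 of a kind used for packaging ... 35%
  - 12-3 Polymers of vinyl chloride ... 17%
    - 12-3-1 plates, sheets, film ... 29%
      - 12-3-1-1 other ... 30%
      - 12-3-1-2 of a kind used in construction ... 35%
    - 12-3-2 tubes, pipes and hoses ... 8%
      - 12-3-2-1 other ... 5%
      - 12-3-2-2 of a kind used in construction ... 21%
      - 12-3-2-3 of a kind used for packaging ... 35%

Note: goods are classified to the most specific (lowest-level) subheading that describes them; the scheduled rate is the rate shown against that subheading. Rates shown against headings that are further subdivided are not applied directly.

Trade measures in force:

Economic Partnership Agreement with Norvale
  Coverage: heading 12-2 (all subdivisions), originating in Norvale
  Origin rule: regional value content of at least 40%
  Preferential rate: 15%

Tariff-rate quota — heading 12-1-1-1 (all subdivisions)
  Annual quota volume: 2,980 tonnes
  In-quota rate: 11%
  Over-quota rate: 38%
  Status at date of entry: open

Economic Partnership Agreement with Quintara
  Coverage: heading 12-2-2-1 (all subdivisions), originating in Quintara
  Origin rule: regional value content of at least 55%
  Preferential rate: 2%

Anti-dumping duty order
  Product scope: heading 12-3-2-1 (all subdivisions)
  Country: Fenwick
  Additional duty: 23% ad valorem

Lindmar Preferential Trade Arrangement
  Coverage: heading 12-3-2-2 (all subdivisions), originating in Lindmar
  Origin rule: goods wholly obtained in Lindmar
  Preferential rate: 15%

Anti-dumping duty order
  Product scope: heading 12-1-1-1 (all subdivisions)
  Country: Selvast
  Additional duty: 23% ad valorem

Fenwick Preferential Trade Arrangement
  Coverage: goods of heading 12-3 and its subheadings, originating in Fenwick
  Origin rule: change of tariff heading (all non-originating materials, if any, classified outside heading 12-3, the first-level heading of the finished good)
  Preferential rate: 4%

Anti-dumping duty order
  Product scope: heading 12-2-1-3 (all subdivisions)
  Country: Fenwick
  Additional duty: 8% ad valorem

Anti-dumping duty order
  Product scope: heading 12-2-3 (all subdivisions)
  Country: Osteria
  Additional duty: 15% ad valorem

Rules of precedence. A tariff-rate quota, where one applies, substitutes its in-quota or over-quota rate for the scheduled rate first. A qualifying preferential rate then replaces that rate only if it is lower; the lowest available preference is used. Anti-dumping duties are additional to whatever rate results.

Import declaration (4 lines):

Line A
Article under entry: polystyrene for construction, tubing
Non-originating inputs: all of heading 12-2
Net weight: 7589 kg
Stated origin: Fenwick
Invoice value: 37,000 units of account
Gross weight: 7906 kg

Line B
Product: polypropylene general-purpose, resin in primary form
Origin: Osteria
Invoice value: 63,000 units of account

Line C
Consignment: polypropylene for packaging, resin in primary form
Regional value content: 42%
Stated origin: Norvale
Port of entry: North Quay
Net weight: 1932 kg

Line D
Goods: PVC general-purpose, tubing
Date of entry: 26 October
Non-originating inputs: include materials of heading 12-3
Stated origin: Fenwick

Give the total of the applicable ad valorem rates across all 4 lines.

79%

Line A: polystyrene → 12-1; tubing → 12-1-1; for construction → 12-1-1-2. Scheduled 9%. Fenwick agreement on 12-3: 12-1-1-2 not covered. → 9%.
Line B: polypropylene → 12-2; resin in primary form → 12-2-3; general-purpose → 12-2-3-1. Scheduled 12%. anti-dumping (Osteria, 12-2-3): +15%; total 12% + 15% = 27%. → 27%.
Line C: polypropylene → 12-2; resin in primary form → 12-2-3; for packaging → 12-2-3-2. Scheduled 35%. Norvale agreement on 12-2: RVC ≥ 40% → 15% available; preferential 15%. → 15%.
Line D: PVC → 12-3; tubing → 12-3-2; general-purpose → 12-3-2-1. Scheduled 5%. Fenwick agreement on 12-3: CTH not met; anti-dumping (Fenwick, 12-3-2-1): +23%; total 5% + 23% = 28%. → 28%.
Sum: 9% + 27% + 15% + 28% = 79%.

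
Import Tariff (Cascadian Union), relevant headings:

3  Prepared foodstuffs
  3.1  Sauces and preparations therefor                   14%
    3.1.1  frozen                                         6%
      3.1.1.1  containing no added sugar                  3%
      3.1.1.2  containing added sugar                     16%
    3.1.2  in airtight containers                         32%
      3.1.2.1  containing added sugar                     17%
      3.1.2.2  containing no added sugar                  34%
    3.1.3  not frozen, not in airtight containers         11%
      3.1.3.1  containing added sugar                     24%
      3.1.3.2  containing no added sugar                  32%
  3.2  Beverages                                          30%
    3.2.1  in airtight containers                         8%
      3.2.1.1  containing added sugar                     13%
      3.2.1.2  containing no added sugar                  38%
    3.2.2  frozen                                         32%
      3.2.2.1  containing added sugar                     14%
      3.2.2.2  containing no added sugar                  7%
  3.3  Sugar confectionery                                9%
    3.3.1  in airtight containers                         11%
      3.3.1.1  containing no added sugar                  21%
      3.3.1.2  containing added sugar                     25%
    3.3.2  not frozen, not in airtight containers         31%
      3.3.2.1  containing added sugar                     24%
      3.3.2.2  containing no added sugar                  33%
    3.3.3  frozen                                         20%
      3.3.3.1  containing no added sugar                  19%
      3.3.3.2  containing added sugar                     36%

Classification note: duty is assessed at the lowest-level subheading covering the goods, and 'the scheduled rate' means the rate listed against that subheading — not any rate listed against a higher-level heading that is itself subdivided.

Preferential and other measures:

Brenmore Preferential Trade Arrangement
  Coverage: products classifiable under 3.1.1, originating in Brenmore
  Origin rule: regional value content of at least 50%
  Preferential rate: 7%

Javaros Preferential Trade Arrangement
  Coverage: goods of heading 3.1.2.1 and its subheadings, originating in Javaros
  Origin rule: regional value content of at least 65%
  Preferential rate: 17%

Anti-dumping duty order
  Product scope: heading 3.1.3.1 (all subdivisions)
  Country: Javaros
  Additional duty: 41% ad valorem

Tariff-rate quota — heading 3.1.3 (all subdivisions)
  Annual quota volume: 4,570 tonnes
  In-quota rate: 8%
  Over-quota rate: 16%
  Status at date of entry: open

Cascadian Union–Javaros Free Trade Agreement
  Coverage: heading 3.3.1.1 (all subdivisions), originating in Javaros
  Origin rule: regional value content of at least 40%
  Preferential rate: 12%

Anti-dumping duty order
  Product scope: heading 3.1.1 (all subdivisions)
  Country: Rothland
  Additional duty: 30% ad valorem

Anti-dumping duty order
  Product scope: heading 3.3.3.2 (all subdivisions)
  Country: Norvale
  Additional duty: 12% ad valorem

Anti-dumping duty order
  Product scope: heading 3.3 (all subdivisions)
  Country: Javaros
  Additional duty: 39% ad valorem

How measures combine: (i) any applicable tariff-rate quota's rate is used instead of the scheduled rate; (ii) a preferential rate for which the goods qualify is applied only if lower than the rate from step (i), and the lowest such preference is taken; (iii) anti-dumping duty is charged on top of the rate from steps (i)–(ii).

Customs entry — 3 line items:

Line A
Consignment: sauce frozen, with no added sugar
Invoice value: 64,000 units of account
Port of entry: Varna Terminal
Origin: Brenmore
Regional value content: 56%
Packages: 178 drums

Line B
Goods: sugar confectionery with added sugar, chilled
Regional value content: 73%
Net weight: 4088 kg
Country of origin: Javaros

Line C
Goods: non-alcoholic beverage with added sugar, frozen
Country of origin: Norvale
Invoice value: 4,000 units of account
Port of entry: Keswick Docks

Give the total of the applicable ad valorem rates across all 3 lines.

80%

Line A: sauce → 3.1; frozen → 3.1.1; with no added sugar → 3.1.1.1. Scheduled 3%. Brenmore agreement on 3.1.1: RVC ≥ 50% → 7% available; preference 7% not lower than 3% → no reduction. → 3%.
Line B: sugar confectionery → 3.3; chilled → 3.3.2; with added sugar → 3.3.2.1. Scheduled 24%. Javaros agreement on 3.1.2.1: 3.3.2.1 not covered; Javaros agreement on 3.3.1.1: 3.3.2.1 not covered; anti-dumping (Javaros, 3.3): +39%; total 24% + 39% = 63%. → 63%.
Line C: non-alcoholic beverage → 3.2; frozen → 3.2.2; with added sugar → 3.2.2.1. Scheduled 14%. No special measure applies. → 14%.
Sum: 3% + 63% + 14% = 80%.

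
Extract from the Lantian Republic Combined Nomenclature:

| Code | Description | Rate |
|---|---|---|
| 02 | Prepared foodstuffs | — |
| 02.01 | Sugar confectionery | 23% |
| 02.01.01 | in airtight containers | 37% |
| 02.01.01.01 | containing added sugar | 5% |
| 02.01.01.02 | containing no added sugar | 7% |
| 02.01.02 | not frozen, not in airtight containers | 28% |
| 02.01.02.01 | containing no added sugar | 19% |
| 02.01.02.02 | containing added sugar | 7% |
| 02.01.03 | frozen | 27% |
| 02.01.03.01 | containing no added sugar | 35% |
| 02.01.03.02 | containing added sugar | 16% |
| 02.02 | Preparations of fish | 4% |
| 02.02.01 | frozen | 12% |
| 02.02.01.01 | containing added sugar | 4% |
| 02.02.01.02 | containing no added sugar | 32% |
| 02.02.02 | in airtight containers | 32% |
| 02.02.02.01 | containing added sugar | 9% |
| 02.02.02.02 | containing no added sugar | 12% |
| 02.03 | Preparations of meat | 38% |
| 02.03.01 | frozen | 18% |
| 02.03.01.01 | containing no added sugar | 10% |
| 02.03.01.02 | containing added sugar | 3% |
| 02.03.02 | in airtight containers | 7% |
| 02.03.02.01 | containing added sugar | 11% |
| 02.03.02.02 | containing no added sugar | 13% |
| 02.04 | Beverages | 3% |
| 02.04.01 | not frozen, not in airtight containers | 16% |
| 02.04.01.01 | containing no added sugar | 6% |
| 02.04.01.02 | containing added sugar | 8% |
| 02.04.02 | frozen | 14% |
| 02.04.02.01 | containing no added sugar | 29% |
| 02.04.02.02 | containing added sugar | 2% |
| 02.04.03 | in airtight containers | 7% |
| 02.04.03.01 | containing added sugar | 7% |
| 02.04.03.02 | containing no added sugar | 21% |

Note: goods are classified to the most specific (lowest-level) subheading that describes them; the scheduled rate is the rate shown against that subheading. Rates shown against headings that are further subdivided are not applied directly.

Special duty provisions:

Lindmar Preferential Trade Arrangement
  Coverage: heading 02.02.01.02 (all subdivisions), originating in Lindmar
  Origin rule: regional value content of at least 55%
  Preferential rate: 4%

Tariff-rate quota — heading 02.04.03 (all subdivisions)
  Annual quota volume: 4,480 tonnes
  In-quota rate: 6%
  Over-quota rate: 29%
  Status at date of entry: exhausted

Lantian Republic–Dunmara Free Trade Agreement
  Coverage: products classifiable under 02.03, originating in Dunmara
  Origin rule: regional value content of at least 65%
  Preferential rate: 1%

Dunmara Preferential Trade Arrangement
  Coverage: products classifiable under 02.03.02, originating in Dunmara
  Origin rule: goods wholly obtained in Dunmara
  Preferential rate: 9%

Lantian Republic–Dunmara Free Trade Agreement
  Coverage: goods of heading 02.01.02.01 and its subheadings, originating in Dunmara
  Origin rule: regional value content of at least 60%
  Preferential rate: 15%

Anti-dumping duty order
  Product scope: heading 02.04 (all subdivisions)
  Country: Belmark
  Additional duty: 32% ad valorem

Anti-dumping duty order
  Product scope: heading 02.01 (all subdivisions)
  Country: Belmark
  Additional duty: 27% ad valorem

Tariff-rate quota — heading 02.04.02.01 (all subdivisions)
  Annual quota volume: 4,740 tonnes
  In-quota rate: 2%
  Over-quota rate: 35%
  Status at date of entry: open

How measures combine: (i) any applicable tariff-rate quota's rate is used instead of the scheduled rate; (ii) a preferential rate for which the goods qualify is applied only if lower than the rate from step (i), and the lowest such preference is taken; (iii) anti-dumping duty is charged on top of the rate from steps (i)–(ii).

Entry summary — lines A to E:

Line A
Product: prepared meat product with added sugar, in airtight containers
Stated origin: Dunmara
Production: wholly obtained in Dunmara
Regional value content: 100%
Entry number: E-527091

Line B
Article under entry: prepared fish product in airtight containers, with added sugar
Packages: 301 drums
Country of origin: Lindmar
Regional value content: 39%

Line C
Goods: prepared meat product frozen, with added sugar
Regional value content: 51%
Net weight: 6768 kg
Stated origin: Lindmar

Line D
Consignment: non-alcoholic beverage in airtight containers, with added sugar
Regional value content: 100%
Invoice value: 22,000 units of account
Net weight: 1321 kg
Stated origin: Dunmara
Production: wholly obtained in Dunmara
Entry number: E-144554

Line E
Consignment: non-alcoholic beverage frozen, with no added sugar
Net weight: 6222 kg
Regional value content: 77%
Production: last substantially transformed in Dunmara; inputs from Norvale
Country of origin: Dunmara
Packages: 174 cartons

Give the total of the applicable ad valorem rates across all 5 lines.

44%

Line A: prepared meat product → 02.03; in airtight containers → 02.03.02; with added sugar → 02.03.02.01. Scheduled 11%. Dunmara agreement on 02.03: RVC ≥ 65% → 1% available; Dunmara agreement on 02.03.02: wholly obtained → 9% available; Dunmara agreement on 02.01.02.01: 02.03.02.01 not covered; preferential 1%. → 1%.
Line B: prepared fish product → 02.02; in airtight containers → 02.02.02; with added sugar → 02.02.02.01. Scheduled 9%. Lindmar agreement on 02.02.01.02: 02.02.02.01 not covered. → 9%.
Line C: prepared meat product → 02.03; frozen → 02.03.01; with added sugar → 02.03.01.02. Scheduled 3%. Lindmar agreement on 02.02.01.02: 02.03.01.02 not covered. → 3%.
Line D: non-alcoholic beverage → 02.04; in airtight containers → 02.04.03; with added sugar → 02.04.03.01. Scheduled 7%. quota on 02.04.03 exhausted → over-quota 29%; Dunmara agreement on 02.03: 02.04.03.01 not covered; Dunmara agreement on 02.03.02: 02.04.03.01 not covered; Dunmara agreement on 02.01.02.01: 02.04.03.01 not covered. → 29%.
Line E: non-alcoholic beverage → 02.04; frozen → 02.04.02; with no added sugar → 02.04.02.01. Scheduled 29%. quota on 02.04.02.01 open → in-quota 2%; Dunmara agreement on 02.03: 02.04.02.01 not covered; Dunmara agreement on 02.03.02: 02.04.02.01 not covered; Dunmara agreement on 02.01.02.01: 02.04.02.01 not covered. → 2%.
Sum: 1% + 9% + 3% + 29% + 2% = 44%.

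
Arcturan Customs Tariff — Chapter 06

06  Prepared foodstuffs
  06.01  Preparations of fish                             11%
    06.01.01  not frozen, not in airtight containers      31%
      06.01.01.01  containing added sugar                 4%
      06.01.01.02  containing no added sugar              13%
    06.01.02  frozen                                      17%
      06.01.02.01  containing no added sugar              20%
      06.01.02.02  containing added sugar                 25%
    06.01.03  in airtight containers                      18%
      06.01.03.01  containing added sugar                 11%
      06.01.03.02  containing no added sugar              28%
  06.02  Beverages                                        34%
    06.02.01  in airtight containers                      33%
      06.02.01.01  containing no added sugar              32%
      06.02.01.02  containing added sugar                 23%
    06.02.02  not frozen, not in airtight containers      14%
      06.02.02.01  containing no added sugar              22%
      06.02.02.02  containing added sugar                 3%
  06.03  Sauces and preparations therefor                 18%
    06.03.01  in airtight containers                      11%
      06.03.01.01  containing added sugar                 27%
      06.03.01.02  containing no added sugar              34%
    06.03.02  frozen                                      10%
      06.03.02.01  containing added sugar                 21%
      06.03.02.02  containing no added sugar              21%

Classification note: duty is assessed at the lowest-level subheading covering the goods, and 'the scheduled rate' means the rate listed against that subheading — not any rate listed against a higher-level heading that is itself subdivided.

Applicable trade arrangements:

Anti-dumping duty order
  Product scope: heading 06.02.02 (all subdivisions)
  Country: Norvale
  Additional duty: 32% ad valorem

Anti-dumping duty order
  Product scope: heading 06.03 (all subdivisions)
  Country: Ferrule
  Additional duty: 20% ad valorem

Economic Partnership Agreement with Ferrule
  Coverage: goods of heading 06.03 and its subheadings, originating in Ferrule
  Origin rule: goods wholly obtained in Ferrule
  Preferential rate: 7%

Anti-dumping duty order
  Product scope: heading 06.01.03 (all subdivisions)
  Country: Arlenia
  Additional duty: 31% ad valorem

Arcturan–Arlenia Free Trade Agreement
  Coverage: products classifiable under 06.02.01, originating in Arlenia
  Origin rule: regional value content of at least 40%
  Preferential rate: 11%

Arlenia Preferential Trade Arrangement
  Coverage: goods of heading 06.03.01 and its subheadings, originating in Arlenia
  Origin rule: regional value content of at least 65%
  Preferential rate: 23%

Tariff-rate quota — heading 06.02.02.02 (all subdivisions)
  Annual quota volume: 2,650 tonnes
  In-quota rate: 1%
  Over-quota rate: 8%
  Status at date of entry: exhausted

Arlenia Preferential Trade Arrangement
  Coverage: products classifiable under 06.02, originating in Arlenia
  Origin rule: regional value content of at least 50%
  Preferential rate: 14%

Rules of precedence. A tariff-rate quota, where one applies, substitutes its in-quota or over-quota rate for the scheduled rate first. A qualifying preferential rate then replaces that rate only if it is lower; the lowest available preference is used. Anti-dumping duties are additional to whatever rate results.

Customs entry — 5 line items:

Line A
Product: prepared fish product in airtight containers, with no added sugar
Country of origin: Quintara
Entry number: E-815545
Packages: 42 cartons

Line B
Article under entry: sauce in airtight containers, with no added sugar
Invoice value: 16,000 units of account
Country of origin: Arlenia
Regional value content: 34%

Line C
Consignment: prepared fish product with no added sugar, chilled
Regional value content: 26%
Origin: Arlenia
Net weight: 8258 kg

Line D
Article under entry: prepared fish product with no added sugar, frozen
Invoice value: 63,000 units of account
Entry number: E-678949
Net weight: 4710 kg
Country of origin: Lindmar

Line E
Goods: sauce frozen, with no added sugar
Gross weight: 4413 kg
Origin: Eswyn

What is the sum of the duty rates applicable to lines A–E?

Line A: prepared fish product → 06.01; in airtight containers → 06.01.03; with no added sugar → 06.01.03.02. Scheduled 28%. No special measure applies. → 28%.
Line B: sauce → 06.03; in airtight containers → 06.03.01; with no added sugar → 06.03.01.02. Scheduled 34%. Arlenia agreement on 06.02.01: 06.03.01.02 not covered; Arlenia agreement on 06.03.01: RVC < 65%; Arlenia agreement on 06.02: 06.03.01.02 not covered. → 34%.
Line C: prepared fish product → 06.01; chilled → 06.01.01; with no added sugar → 06.01.01.02. Scheduled 13%. Arlenia agreement on 06.02.01: 06.01.01.02 not covered; Arlenia agreement on 06.03.01: 06.01.01.02 not covered; Arlenia agreement on 06.02: 06.01.01.02 not covered. → 13%.
Line D: prepared fish product → 06.01; frozen → 06.01.02; with no added sugar → 06.01.02.01. Scheduled 20%. No special measure applies. → 20%.
Line E: sauce → 06.03; frozen → 06.03.02; with no added sugar → 06.03.02.02. Scheduled 21%. No special measure applies. → 21%.
Sum: 28% + 34% + 13% + 20% + 21% = 116%.

116%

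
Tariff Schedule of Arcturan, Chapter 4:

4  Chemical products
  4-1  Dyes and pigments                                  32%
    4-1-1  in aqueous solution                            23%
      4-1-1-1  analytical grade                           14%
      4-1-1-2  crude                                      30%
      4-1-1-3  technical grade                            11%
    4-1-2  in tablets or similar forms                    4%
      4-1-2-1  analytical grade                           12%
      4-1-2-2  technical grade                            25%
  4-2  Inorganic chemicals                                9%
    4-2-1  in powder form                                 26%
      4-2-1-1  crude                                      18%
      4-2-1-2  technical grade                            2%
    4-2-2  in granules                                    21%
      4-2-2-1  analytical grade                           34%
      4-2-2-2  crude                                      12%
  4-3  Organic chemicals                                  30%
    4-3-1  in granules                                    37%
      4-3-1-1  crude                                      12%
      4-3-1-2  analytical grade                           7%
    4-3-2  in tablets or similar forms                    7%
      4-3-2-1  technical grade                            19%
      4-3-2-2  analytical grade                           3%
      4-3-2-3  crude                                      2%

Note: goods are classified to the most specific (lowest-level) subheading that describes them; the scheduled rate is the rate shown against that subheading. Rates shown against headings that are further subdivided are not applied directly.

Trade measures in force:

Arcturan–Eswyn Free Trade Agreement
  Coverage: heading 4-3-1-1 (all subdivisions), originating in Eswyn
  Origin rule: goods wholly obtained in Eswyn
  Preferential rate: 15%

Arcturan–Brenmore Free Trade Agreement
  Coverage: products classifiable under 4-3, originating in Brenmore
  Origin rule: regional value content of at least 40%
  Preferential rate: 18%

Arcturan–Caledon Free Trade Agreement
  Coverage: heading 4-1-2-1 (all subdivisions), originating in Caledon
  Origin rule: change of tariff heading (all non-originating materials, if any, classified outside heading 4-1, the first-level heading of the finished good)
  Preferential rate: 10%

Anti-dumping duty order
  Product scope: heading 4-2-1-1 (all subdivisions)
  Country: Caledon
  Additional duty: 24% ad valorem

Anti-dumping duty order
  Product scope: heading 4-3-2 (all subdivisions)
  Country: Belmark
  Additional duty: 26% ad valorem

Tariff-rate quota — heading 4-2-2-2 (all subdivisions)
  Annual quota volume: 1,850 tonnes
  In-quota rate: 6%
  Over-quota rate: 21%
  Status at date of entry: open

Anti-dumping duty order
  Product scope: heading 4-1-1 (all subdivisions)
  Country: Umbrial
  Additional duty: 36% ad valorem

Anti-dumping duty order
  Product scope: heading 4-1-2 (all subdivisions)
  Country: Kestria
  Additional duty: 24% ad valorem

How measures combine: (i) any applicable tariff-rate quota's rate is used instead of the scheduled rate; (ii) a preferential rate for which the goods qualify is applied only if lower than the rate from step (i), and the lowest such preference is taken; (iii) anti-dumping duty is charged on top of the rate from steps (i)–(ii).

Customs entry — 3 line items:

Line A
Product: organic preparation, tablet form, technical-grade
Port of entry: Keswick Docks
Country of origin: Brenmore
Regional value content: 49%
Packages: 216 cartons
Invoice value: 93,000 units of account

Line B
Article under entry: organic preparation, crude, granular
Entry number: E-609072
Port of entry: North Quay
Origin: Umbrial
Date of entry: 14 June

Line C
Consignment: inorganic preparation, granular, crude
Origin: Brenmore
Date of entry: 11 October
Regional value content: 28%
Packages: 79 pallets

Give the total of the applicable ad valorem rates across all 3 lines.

Line A: organic → 4-3; tablet form → 4-3-2; technical-grade → 4-3-2-1. Scheduled 19%. Brenmore agreement on 4-3: RVC ≥ 40% → 18% available; preferential 18%. → 18%.
Line B: organic → 4-3; granular → 4-3-1; crude → 4-3-1-1. Scheduled 12%. No special measure applies. → 12%.
Line C: inorganic → 4-2; granular → 4-2-2; crude → 4-2-2-2. Scheduled 12%. quota on 4-2-2-2 open → in-quota 6%; Brenmore agreement on 4-3: 4-2-2-2 not covered. → 6%.
Sum: 18% + 12% + 6% = 36%.

36%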